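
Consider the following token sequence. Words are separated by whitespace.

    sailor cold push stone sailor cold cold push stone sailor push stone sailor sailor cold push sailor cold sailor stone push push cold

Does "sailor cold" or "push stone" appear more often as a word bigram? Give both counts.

"sailor cold": 4 occurrences
"push stone": 3 occurrences

"sailor cold" (4 vs 3)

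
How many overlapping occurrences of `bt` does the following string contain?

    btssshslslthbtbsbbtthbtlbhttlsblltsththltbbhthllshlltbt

5

Sliding a length-2 window over the 55 characters (54 positions):
  position 1–2: bt
  position 13–14: bt
  position 18–19: bt
  position 22–23: bt
  position 54–55: bt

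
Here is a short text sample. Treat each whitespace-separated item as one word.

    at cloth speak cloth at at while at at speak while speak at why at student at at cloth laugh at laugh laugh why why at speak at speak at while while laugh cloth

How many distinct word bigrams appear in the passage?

34 tokens → 33 bigram windows in total.
Repeated bigrams (each contributes count−1 duplicates):
  at at: 3
  at speak: 3
  speak at: 3
  at cloth: 2
  at while: 2
  why at: 2
9 duplicate windows → 33 − 9 = 24 distinct.

24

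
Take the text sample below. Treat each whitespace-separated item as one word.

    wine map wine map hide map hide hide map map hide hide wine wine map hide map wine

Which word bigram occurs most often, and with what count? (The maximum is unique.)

"map hide", 4 times

Bigram frequencies (highest first):
  map hide: 4
  wine map: 3
  hide map: 3
  map wine: 2
  hide hide: 2
  map map: 1
  … (2 more, each ≤ 1)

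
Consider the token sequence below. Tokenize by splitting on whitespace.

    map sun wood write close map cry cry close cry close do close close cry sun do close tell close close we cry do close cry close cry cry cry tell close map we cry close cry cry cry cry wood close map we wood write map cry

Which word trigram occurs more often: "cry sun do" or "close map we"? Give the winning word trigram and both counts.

"cry sun do": 1 occurrence
"close map we": 2 occurrences

"close map we" (2 vs 1)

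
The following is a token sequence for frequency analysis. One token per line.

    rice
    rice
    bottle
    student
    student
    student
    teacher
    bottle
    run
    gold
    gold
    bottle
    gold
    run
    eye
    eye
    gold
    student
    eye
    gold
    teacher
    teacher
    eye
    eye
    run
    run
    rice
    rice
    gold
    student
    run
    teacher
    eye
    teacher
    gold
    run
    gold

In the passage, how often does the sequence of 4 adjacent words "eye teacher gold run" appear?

1

Scanning the 34 overlapping 4-gram windows for "eye teacher gold run":
  position 33–36: eye teacher gold run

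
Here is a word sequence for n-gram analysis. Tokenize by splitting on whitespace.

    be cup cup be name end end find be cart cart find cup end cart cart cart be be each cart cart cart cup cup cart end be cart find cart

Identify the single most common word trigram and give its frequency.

"cart cart cart", 2 times

Trigram frequencies (highest first):
  cart cart cart: 2
  be cup cup: 1
  cup cup be: 1
  cup be name: 1
  be name end: 1
  name end end: 1
  … (22 more, each ≤ 1)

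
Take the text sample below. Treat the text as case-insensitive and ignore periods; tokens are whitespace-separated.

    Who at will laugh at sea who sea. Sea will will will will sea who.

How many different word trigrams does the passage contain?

15 tokens → 13 trigram windows in total.
Repeated trigrams (each contributes count−1 duplicates):
  will will will: 2
1 duplicate windows → 13 − 1 = 12 distinct.

12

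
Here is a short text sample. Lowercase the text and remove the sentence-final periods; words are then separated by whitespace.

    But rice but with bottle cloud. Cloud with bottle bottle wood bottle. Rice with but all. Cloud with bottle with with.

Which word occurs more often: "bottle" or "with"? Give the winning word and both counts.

"bottle": 5 occurrences
"with": 6 occurrences

"with" (6 vs 5)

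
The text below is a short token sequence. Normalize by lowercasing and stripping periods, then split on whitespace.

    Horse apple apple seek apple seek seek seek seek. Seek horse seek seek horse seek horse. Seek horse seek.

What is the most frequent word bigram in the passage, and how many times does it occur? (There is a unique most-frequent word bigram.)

"seek seek", 5 times

Bigram frequencies (highest first):
  seek seek: 5
  seek horse: 4
  horse seek: 4
  apple seek: 2
  horse apple: 1
  apple apple: 1
  … (1 more, each ≤ 1)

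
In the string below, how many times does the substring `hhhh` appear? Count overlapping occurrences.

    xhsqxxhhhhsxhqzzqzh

Sliding a length-4 window over the 19 characters (16 positions):
  position 7–10: hhhh

1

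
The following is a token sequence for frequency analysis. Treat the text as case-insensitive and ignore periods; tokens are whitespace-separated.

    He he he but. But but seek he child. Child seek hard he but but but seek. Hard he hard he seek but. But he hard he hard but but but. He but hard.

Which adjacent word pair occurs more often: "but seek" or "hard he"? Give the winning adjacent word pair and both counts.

"but seek": 2 occurrences
"hard he": 4 occurrences

"hard he" (4 vs 2)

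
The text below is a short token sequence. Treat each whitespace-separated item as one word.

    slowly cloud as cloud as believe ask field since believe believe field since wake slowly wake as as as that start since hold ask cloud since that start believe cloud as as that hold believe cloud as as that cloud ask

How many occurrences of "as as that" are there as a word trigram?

Scanning the 39 overlapping trigram windows for "as as that":
  position 18–20: as as that
  position 31–33: as as that
  position 37–39: as as that

3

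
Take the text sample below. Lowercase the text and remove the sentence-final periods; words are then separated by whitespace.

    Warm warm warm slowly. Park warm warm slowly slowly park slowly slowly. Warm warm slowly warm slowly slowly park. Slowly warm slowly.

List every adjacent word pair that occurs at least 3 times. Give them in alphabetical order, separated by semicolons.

Bigram counts meeting the condition (at least 3 times):
  slowly park: 3
  slowly slowly: 3
  slowly warm: 3
  warm slowly: 5
  warm warm: 4

slowly park; slowly slowly; slowly warm; warm slowly; warm warm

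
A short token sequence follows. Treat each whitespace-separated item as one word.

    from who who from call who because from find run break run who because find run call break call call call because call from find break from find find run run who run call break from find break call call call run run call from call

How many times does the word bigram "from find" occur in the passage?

Scanning the 45 overlapping bigram windows for "from find":
  position 8–9: from find
  position 24–25: from find
  position 27–28: from find
  position 36–37: from find

4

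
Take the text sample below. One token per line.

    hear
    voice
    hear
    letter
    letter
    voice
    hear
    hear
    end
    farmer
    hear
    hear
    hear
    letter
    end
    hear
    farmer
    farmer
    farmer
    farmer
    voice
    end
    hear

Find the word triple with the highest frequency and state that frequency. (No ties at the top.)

"farmer farmer farmer", 2 times

Trigram frequencies (highest first):
  farmer farmer farmer: 2
  hear voice hear: 1
  voice hear letter: 1
  hear letter letter: 1
  letter letter voice: 1
  letter voice hear: 1
  … (14 more, each ≤ 1)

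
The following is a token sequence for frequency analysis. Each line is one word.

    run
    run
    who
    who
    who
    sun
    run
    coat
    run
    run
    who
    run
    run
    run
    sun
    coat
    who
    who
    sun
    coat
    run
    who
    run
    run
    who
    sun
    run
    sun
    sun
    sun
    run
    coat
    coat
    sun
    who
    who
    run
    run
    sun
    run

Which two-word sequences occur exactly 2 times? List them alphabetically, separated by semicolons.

coat run; run coat; sun coat; sun sun

Bigram counts meeting the condition (exactly 2 times):
  coat run: 2
  run coat: 2
  sun coat: 2
  sun sun: 2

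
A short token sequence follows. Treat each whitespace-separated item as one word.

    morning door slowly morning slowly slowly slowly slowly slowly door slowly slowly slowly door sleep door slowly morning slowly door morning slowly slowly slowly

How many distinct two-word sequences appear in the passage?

9

24 tokens → 23 bigram windows in total.
Repeated bigrams (each contributes count−1 duplicates):
  slowly slowly: 8
  door slowly: 3
  morning slowly: 3
  slowly door: 3
  slowly morning: 2
14 duplicate windows → 23 − 14 = 9 distinct.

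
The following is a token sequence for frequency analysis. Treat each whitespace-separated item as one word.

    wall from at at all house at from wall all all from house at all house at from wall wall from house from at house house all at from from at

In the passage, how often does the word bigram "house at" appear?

Scanning the 30 overlapping bigram windows for "house at":
  position 6–7: house at
  position 13–14: house at
  position 16–17: house at

3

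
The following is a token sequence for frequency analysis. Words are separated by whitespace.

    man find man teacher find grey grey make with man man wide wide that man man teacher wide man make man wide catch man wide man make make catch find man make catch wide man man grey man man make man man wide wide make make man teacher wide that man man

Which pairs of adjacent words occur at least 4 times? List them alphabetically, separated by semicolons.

Bigram counts meeting the condition (at least 4 times):
  man make: 4
  man man: 6
  man wide: 4

man make; man man; man wide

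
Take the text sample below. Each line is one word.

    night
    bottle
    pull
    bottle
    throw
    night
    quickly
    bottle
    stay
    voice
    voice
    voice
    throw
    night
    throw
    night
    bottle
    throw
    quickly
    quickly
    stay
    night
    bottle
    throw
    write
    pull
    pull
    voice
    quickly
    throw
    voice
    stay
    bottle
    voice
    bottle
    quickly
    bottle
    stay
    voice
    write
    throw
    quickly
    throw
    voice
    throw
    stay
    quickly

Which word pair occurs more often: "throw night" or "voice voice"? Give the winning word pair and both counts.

"throw night" (3 vs 2)

"throw night": 3 occurrences
"voice voice": 2 occurrences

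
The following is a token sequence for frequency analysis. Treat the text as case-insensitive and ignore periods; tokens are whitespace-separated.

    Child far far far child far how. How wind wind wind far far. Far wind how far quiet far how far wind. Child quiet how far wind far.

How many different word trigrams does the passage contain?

28 tokens → 26 trigram windows in total.
Repeated trigrams (each contributes count−1 duplicates):
  far far far: 2
  how far wind: 2
2 duplicate windows → 26 − 2 = 24 distinct.

24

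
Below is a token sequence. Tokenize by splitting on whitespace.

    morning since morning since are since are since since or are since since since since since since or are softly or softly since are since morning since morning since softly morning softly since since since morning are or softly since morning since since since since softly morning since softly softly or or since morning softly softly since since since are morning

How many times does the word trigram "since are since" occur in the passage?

3

Scanning the 59 overlapping trigram windows for "since are since":
  position 4–6: since are since
  position 6–8: since are since
  position 23–25: since are since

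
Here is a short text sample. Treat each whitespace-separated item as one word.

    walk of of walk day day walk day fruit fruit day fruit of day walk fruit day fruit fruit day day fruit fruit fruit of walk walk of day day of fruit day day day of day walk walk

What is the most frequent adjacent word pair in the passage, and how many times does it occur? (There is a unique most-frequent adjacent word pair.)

Bigram frequencies (highest first):
  day day: 5
  day fruit: 4
  fruit fruit: 4
  fruit day: 4
  day walk: 3
  of day: 3
  … (9 more, each ≤ 2)

"day day", 5 times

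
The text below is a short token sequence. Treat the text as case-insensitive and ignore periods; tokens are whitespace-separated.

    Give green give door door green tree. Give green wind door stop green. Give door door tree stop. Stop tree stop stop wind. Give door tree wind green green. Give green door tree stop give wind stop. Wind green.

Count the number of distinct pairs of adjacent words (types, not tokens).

39 tokens → 38 bigram windows in total.
Repeated bigrams (each contributes count−1 duplicates):
  door tree: 3
  give door: 3
  give green: 3
  green give: 3
  tree stop: 3
  door door: 2
  stop stop: 2
  stop wind: 2
  … (1 more repeated)
14 duplicate windows → 38 − 14 = 24 distinct.

24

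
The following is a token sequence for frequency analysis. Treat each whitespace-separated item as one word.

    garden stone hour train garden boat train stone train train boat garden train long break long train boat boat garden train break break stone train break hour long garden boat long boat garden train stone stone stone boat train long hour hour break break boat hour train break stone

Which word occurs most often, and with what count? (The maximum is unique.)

Unigram frequencies (highest first):
  train: 11
  boat: 8
  stone: 7
  break: 7
  garden: 6
  hour: 5
  … (1 more, each ≤ 5)

"train", 11 times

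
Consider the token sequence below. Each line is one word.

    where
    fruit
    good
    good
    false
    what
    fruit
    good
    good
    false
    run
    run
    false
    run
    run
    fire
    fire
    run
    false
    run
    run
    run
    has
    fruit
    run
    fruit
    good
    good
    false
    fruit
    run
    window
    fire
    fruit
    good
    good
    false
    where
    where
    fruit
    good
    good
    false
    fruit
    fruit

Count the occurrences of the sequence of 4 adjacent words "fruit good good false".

5

Scanning the 42 overlapping 4-gram windows for "fruit good good false":
  position 2–5: fruit good good false
  position 7–10: fruit good good false
  position 26–29: fruit good good false
  position 34–37: fruit good good false
  position 40–43: fruit good good false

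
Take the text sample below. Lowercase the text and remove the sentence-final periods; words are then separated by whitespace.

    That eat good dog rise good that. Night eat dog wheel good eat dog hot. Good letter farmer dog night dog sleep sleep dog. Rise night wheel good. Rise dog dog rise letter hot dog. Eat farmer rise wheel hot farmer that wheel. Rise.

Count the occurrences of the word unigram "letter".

Scanning the 44 tokens for "letter":
  position 17: letter
  position 33: letter

2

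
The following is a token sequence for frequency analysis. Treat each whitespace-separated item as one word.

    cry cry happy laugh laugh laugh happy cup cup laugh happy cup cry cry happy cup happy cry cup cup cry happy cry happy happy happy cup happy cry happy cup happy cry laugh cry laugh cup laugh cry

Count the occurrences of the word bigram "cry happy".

Scanning the 38 overlapping bigram windows for "cry happy":
  position 2–3: cry happy
  position 14–15: cry happy
  position 21–22: cry happy
  position 23–24: cry happy
  position 29–30: cry happy

5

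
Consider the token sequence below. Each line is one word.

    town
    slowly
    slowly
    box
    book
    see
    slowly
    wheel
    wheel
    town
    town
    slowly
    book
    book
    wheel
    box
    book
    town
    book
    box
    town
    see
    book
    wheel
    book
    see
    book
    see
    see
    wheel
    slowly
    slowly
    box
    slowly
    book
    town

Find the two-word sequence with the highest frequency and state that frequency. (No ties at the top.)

"book see", 3 times

Bigram frequencies (highest first):
  book see: 3
  town slowly: 2
  slowly slowly: 2
  slowly box: 2
  box book: 2
  slowly book: 2
  … (19 more, each ≤ 2)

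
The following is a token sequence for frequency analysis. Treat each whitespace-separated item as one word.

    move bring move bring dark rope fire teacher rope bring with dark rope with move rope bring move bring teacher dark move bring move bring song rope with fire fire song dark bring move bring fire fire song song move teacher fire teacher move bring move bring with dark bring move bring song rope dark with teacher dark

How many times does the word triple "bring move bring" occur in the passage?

Scanning the 56 overlapping trigram windows for "bring move bring":
  position 2–4: bring move bring
  position 17–19: bring move bring
  position 23–25: bring move bring
  position 33–35: bring move bring
  position 45–47: bring move bring
  position 50–52: bring move bring

6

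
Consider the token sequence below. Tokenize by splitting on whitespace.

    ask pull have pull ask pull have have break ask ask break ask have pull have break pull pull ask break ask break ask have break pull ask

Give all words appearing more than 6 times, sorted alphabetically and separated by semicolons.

ask; pull

Unigram counts meeting the condition (more than 6 times):
  ask: 9
  pull: 7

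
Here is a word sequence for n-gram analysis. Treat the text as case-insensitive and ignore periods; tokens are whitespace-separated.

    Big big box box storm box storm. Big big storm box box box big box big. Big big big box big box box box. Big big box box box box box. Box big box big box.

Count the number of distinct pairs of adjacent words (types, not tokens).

36 tokens → 35 bigram windows in total.
Repeated bigrams (each contributes count−1 duplicates):
  box box: 10
  big box: 7
  big big: 6
  box big: 6
  box storm: 2
  storm box: 2
27 duplicate windows → 35 − 27 = 8 distinct.

8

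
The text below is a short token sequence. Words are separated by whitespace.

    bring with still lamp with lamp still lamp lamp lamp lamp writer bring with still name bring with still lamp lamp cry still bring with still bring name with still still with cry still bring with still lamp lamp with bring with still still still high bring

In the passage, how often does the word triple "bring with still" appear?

Scanning the 45 overlapping trigram windows for "bring with still":
  position 1–3: bring with still
  position 13–15: bring with still
  position 17–19: bring with still
  position 24–26: bring with still
  position 35–37: bring with still
  position 41–43: bring with still

6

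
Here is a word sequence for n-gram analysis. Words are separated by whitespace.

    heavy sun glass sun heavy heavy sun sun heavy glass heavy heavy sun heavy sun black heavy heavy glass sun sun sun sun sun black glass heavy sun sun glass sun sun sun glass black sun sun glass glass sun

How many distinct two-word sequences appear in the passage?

14

40 tokens → 39 bigram windows in total.
Repeated bigrams (each contributes count−1 duplicates):
  sun sun: 9
  heavy sun: 5
  glass sun: 4
  sun glass: 4
  heavy heavy: 3
  sun heavy: 3
  glass heavy: 2
  heavy glass: 2
  … (1 more repeated)
25 duplicate windows → 39 − 25 = 14 distinct.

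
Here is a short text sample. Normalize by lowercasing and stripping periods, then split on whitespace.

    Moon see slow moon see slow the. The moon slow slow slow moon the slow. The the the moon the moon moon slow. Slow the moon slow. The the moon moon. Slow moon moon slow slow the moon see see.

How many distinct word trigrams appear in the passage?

40 tokens → 38 trigram windows in total.
Repeated trigrams (each contributes count−1 duplicates):
  moon moon slow: 3
  moon slow slow: 3
  slow the the: 3
  the the moon: 3
  moon see slow: 2
  slow slow the: 2
  slow the moon: 2
  the moon moon: 2
  … (1 more repeated)
13 duplicate windows → 38 − 13 = 25 distinct.

25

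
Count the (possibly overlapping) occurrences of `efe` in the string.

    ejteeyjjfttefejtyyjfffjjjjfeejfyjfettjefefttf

2

Sliding a length-3 window over the 45 characters (43 positions):
  position 12–14: efe
  position 39–41: efe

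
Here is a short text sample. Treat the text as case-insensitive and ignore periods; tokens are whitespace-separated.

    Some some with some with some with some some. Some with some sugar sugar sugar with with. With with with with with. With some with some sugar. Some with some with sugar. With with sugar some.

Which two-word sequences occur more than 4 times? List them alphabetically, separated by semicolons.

Bigram counts meeting the condition (more than 4 times):
  some with: 7
  with some: 7
  with with: 8

some with; with some; with with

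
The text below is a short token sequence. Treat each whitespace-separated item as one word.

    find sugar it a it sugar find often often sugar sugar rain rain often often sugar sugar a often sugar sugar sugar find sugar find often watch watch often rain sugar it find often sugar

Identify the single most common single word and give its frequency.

Unigram frequencies (highest first):
  sugar: 12
  often: 8
  find: 5
  it: 3
  rain: 3
  a: 2
  … (1 more, each ≤ 2)

"sugar", 12 times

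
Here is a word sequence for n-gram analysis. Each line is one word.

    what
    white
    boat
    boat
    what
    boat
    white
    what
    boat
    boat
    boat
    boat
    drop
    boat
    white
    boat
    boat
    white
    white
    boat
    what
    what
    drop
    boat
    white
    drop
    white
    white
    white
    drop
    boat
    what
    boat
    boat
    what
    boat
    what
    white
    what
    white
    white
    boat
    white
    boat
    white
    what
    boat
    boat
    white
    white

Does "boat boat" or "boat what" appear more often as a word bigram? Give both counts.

"boat boat": 7 occurrences
"boat what": 5 occurrences

"boat boat" (7 vs 5)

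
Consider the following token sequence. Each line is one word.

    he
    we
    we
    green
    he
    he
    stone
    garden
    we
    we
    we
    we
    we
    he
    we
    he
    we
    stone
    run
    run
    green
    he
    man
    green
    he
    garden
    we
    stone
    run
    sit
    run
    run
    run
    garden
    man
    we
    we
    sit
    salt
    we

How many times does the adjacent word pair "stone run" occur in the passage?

2

Scanning the 39 overlapping bigram windows for "stone run":
  position 18–19: stone run
  position 28–29: stone run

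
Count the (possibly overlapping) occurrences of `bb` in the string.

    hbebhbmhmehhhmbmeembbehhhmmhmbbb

Sliding a length-2 window over the 32 characters (31 positions):
  position 20–21: bb
  position 30–31: bb
  position 31–32: bb

3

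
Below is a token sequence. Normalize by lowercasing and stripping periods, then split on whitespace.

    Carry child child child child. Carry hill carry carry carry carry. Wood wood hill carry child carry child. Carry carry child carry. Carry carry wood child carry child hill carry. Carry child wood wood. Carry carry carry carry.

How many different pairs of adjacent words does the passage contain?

38 tokens → 37 bigram windows in total.
Repeated bigrams (each contributes count−1 duplicates):
  carry carry: 10
  carry child: 6
  child carry: 5
  child child: 3
  hill carry: 3
  carry wood: 2
  wood wood: 2
24 duplicate windows → 37 − 24 = 13 distinct.

13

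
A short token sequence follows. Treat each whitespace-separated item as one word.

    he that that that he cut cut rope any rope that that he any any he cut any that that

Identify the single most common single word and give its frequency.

"that", 7 times

Unigram frequencies (highest first):
  that: 7
  he: 4
  any: 4
  cut: 3
  rope: 2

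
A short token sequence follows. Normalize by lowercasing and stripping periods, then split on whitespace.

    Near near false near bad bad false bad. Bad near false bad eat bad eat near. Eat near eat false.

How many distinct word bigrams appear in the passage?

20 tokens → 19 bigram windows in total.
Repeated bigrams (each contributes count−1 duplicates):
  bad bad: 2
  bad eat: 2
  eat near: 2
  false bad: 2
  near eat: 2
  near false: 2
6 duplicate windows → 19 − 6 = 13 distinct.

13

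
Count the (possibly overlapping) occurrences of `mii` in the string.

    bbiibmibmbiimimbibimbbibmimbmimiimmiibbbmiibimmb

3

Sliding a length-3 window over the 48 characters (46 positions):
  position 31–33: mii
  position 35–37: mii
  position 41–43: mii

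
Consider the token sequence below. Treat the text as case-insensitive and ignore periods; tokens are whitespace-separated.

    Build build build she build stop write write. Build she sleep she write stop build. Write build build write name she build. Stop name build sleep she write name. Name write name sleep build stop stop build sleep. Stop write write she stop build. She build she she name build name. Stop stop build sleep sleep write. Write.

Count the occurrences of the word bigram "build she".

Scanning the 57 overlapping bigram windows for "build she":
  position 3–4: build she
  position 9–10: build she
  position 44–45: build she
  position 46–47: build she

4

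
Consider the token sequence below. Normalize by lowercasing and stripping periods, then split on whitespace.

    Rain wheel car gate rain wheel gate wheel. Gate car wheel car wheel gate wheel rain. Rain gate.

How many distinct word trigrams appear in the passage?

18 tokens → 16 trigram windows in total.
Repeated trigrams (each contributes count−1 duplicates):
  wheel gate wheel: 2
1 duplicate windows → 16 − 1 = 15 distinct.

15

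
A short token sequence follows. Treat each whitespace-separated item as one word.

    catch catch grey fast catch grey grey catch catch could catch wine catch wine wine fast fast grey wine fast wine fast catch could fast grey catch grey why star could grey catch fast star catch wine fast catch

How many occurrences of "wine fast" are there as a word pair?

Scanning the 38 overlapping bigram windows for "wine fast":
  position 15–16: wine fast
  position 19–20: wine fast
  position 21–22: wine fast
  position 37–38: wine fast

4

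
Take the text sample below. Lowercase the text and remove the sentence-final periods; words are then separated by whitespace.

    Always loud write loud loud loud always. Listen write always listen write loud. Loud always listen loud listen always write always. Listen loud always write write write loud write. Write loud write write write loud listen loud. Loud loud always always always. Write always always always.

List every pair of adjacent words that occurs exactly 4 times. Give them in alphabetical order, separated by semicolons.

Bigram counts meeting the condition (exactly 4 times):
  always always: 4
  always listen: 4
  loud always: 4

always always; always listen; loud always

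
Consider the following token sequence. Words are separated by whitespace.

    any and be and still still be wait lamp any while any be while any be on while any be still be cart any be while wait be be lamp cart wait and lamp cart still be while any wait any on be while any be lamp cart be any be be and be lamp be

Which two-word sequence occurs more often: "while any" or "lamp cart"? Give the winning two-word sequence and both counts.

"while any" (5 vs 3)

"while any": 5 occurrences
"lamp cart": 3 occurrences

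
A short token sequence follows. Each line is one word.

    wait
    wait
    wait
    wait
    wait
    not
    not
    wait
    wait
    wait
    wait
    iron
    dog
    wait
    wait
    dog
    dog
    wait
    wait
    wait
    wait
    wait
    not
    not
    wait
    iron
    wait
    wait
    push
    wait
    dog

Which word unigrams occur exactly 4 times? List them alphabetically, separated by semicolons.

dog; not

Unigram counts meeting the condition (exactly 4 times):
  dog: 4
  not: 4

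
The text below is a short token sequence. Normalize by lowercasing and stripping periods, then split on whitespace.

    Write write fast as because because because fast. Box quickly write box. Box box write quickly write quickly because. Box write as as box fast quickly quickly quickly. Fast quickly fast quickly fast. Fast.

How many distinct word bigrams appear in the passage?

23

34 tokens → 33 bigram windows in total.
Repeated bigrams (each contributes count−1 duplicates):
  fast quickly: 3
  quickly fast: 3
  because because: 2
  box box: 2
  box write: 2
  quickly quickly: 2
  quickly write: 2
  write quickly: 2
10 duplicate windows → 33 − 10 = 23 distinct.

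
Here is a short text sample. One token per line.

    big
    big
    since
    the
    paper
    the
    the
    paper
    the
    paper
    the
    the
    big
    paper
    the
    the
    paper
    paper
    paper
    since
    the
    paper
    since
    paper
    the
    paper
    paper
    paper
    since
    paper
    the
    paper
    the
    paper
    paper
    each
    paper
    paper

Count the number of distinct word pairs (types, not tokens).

38 tokens → 37 bigram windows in total.
Repeated bigrams (each contributes count−1 duplicates):
  the paper: 8
  paper the: 7
  paper paper: 6
  paper since: 3
  the the: 3
  since paper: 2
  since the: 2
24 duplicate windows → 37 − 24 = 13 distinct.

13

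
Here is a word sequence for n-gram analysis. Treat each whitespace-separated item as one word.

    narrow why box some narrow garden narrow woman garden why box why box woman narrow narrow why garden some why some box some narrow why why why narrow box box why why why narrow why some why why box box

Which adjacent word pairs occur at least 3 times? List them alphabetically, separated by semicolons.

Bigram counts meeting the condition (at least 3 times):
  narrow why: 4
  why box: 4
  why why: 5

narrow why; why box; why why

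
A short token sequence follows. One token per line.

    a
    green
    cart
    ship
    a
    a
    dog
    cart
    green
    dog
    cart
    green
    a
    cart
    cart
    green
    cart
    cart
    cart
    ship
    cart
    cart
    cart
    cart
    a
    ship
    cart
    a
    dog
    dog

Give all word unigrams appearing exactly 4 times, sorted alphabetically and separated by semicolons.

dog; green

Unigram counts meeting the condition (exactly 4 times):
  dog: 4
  green: 4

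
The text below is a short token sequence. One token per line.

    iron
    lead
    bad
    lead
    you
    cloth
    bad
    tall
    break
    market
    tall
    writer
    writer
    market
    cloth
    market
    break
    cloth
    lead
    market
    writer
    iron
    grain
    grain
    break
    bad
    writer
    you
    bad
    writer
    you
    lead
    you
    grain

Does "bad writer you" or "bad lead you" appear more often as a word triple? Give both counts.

"bad writer you": 2 occurrences
"bad lead you": 1 occurrence

"bad writer you" (2 vs 1)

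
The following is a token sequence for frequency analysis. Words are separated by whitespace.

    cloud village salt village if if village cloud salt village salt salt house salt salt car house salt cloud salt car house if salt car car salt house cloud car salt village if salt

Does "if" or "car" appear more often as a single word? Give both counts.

"if": 4 occurrences
"car": 5 occurrences

"car" (5 vs 4)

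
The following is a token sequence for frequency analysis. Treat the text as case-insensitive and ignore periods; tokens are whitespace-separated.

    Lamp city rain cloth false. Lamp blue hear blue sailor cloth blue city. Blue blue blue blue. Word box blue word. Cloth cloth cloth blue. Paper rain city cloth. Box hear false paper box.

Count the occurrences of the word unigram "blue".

Scanning the 34 tokens for "blue":
  position 7: blue
  position 9: blue
  position 12: blue
  position 14: blue
  position 15: blue
  position 16: blue
  position 17: blue
  position 20: blue
  position 25: blue

9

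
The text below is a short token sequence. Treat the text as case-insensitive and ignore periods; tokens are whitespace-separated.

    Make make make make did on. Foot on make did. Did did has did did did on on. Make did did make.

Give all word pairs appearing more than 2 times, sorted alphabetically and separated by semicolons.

Bigram counts meeting the condition (more than 2 times):
  did did: 5
  make did: 3
  make make: 3

did did; make did; make make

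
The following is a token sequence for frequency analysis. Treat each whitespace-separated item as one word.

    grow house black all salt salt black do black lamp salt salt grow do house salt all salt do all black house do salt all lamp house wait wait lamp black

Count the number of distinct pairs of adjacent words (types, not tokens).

27

31 tokens → 30 bigram windows in total.
Repeated bigrams (each contributes count−1 duplicates):
  all salt: 2
  salt all: 2
  salt salt: 2
3 duplicate windows → 30 − 3 = 27 distinct.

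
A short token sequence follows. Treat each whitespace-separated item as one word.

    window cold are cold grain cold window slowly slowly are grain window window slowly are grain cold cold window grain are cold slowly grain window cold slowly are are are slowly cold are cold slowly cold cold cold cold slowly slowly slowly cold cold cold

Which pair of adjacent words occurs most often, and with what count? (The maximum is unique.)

Bigram frequencies (highest first):
  cold cold: 6
  cold slowly: 4
  are cold: 3
  slowly slowly: 3
  slowly are: 3
  slowly cold: 3
  … (14 more, each ≤ 2)

"cold cold", 6 times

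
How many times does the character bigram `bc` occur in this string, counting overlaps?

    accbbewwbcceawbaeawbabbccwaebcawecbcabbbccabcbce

Sliding a length-2 window over the 48 characters (47 positions):
  position 9–10: bc
  position 23–24: bc
  position 29–30: bc
  position 35–36: bc
  position 40–41: bc
  position 44–45: bc
  position 46–47: bc

7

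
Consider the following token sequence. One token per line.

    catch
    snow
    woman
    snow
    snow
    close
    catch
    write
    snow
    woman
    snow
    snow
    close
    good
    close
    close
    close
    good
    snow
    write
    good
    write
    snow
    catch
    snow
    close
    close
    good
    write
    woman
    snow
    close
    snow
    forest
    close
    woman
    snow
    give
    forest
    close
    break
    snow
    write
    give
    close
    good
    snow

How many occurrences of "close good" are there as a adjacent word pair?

Scanning the 46 overlapping bigram windows for "close good":
  position 13–14: close good
  position 17–18: close good
  position 27–28: close good
  position 45–46: close good

4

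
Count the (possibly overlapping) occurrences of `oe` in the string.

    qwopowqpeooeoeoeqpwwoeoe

Sliding a length-2 window over the 24 characters (23 positions):
  position 11–12: oe
  position 13–14: oe
  position 15–16: oe
  position 21–22: oe
  position 23–24: oe

5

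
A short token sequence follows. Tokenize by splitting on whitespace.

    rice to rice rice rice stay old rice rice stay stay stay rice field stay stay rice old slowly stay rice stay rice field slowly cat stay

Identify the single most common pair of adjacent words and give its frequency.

"stay rice", 4 times

Bigram frequencies (highest first):
  stay rice: 4
  rice rice: 3
  rice stay: 3
  stay stay: 3
  rice field: 2
  rice to: 1
  … (10 more, each ≤ 1)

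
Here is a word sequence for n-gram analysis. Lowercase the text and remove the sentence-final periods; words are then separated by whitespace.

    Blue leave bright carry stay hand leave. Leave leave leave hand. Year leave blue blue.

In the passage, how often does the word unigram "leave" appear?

Scanning the 15 tokens for "leave":
  position 2: leave
  position 7: leave
  position 8: leave
  position 9: leave
  position 10: leave
  position 13: leave

6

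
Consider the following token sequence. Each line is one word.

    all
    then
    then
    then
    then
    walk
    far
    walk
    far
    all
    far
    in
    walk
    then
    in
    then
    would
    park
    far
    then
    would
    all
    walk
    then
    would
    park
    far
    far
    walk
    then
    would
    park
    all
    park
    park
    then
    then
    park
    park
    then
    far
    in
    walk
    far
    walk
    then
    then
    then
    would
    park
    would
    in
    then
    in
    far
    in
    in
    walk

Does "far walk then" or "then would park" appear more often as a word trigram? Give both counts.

"far walk then": 2 occurrences
"then would park": 4 occurrences

"then would park" (4 vs 2)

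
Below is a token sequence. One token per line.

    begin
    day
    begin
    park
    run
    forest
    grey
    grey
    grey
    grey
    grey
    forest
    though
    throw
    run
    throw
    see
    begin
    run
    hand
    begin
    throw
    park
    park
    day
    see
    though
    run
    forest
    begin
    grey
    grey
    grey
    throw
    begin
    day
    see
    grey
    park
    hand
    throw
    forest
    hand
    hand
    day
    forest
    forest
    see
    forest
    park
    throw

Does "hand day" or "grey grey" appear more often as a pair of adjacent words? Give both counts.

"grey grey" (6 vs 1)

"hand day": 1 occurrence
"grey grey": 6 occurrences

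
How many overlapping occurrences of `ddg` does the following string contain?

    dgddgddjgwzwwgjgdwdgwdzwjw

1

Sliding a length-3 window over the 26 characters (24 positions):
  position 3–5: ddg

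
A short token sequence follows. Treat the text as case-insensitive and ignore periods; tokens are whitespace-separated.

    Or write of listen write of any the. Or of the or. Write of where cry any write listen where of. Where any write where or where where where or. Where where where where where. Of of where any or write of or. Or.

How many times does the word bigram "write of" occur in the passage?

4

Scanning the 43 overlapping bigram windows for "write of":
  position 2–3: write of
  position 5–6: write of
  position 13–14: write of
  position 41–42: write of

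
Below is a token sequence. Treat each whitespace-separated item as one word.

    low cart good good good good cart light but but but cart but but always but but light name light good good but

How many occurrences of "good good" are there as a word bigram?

4

Scanning the 22 overlapping bigram windows for "good good":
  position 3–4: good good
  position 4–5: good good
  position 5–6: good good
  position 21–22: good good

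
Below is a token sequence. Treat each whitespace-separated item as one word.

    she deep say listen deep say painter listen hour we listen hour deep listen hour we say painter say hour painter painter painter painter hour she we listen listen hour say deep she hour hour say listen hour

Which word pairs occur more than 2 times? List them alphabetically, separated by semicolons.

listen hour; painter painter

Bigram counts meeting the condition (more than 2 times):
  listen hour: 5
  painter painter: 3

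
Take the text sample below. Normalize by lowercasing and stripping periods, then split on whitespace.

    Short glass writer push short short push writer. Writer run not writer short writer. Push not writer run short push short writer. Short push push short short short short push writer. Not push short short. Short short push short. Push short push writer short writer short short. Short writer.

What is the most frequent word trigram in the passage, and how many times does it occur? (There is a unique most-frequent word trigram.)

"short short short", 5 times

Trigram frequencies (highest first):
  short short short: 5
  push short short: 3
  short short push: 3
  short push writer: 3
  short push short: 3
  writer short writer: 2
  … (26 more, each ≤ 2)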